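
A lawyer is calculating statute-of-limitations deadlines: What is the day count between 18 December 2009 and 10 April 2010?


Start date: 2009-12-18
End date: 2010-04-10
Dec 2009: +14 days
Jan 2010: +31 days
Feb 2010: +28 days
Mar 2010: +31 days
Apr 2010: +9 days
Total: 113 days

113


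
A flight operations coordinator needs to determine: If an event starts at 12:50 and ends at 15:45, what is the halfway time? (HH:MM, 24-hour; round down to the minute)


Start time: 12:50 = 770 minutes from midnight
End time: 15:45 = 945 minutes from midnight
Sum: 770 + 945 = 1715
Midpoint: 1715 / 2 = 857 minutes
Convert: 857 / 60 = 14 hours, 17 minutes
Result: 14:17

14:17


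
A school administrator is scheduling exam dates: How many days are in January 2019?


Month: January
Year: 2019
January is a 31-day month
Total: 31 days

31


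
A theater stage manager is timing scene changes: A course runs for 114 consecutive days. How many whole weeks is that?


Total days: 114
Days per week: 7
Division: 114 / 7 = 16 remainder 2
Complete weeks: 16
Remaining days: 2

16


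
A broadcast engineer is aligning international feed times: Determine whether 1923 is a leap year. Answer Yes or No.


Year: 1923
Divisible by 4? 1923 / 4 = 480.75 -> No
Not divisible by 4, so NOT a leap year

No


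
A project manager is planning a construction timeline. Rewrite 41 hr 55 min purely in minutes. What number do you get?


Hours: 41
Extra minutes: 55
Minutes per hour: 60
Hours to minutes: 41 x 60 = 2460
Total: 2460 + 55 = 2515

2515


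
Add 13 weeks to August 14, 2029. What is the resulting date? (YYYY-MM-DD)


Start: 2029-08-14
Weeks to add: 13
Convert to days: 13 x 7 = 91 days
Add 91 days to 2029-08-14
Result: 2029-11-13

2029-11-13


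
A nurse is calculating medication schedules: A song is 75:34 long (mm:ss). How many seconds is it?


Minutes: 75
Extra seconds: 34
Seconds per minute: 60
Minutes to seconds: 75 x 60 = 4500
Total: 4500 + 34 = 4534

4534


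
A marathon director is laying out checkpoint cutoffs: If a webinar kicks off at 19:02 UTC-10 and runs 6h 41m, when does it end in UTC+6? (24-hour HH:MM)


Start: 19:02 in UTC-10
Step 1 - add duration:
  minutes: 2 + 41 = 43
  hours: 19 + 6 + 0 = 25
  end in UTC-10: 01:43
Step 2 - convert UTC-10 -> UTC+6:
  offset difference: 6 - (-10) = 16 hours
  1 + (16) = 17 -> mod 24 = 17
Result: 17:43 in UTC+6

17:43


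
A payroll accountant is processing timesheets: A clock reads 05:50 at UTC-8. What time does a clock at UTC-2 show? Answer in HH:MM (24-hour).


Local time: 05:50 at UTC-8 (offset -8h)
Target zone: UTC-2 (offset -2h)
Difference: -2 - (-8) = 6 hours
Calculation: 5 + (6) = 11
Result: 11:50

11:50


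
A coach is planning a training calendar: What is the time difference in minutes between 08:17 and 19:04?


Start time: 08:17 = 497 minutes from midnight
End time: 19:04 = 1144 minutes from midnight
Difference: 1144 - 497 = 647 minutes
That is 10 hours and 47 minutes

647


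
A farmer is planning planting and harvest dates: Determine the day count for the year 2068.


Year: 2068
Check leap year rules:
Divisible by 4? Yes
Divisible by 100? No
2068 is a leap year
Days: 366

366


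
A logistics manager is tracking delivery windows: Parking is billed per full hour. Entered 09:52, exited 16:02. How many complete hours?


Start: 09:52
End: 16:02
Hour difference: 16 - 9 = 7 hours
Minute difference: 2 - 52 = -50 minutes
Total minutes: 370
Complete hours: 370 / 60 = 6 (remainder 10)

6


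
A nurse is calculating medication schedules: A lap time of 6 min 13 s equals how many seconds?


Minutes: 6
Seconds: 13
Convert minutes to seconds: 6 x 60 = 360
Add remaining seconds: 360 + 13 = 373

373


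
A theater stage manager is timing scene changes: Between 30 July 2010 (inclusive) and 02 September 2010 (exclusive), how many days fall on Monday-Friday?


Start: 2010-07-30 (Friday)
End (exclusive): 2010-09-02 (Thursday)
Total calendar days: 34
Full weeks: 34 // 7 = 4 -> 20 weekdays
Remaining 6 days starting on Friday:
  Fri(w), Sat(-), Sun(-), Mon(w), Tue(w), Wed(w) -> 4 weekdays
Total business days: 20 + 4 = 24

24


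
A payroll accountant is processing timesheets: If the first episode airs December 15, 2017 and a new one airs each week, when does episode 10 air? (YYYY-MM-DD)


First occurrence: 2017-12-15 (occurrence 1)
Each occurrence is 7 days after the previous.
Occurrence 10 is 9 weeks after the first.
9 weeks = 63 days
2017-12-15 + 63 days = 2018-02-16

2018-02-16


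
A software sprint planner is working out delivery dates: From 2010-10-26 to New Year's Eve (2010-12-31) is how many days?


Start: October 26, 2010
End: December 31, 2010
Days left in October: 5
November: 30
December: 31
Sum of remaining months: 61
Total: 5 + 61 = 66

66


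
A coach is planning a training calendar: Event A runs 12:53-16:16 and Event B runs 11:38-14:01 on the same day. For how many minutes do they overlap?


Interval A: [773, 976] minutes from midnight
Interval B: [698, 841] minutes from midnight
Overlap start = max(773, 698) = 773
Overlap end = min(976, 841) = 841
Overlap = 841 - 773 = 68 minutes

68


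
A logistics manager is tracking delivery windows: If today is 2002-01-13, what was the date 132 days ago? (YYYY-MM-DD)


Start: 2002-01-13
Subtracting 132 days
Days already passed in January: 13
After going back through January: 119 more days to subtract
December 2001: 31 days, 88 remaining
November 2001: 30 days, 58 remaining
October 2001: 31 days, 27 remaining
September 2001 has 30 days, need 27
Result: 2001-09-03

2001-09-03


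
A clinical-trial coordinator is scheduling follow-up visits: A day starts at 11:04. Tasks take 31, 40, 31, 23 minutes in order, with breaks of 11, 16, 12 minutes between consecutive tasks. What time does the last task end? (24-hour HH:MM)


Start: 11:04 = 664 min from midnight
  after task 1 (31 min): 11:35
  after break (11 min): 11:46
  after task 2 (40 min): 12:26
  after break (16 min): 12:42
  after task 3 (31 min): 13:13
  after break (12 min): 13:25
  after task 4 (23 min): 13:48
Total elapsed: 164 minutes
End time: 13:48

13:48


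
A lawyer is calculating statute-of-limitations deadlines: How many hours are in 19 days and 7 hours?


Days: 19
Extra hours: 7
Hours per day: 24
Days to hours: 19 x 24 = 456
Total: 456 + 7 = 463

463


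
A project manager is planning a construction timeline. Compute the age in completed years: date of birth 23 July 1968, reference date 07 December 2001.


Birth: 1968-07-23
Reference: 2001-12-07
Year difference: 2001 - 1968 = 33
Has birthday (07-23) occurred by 12-07? Yes
Age in full years: 33

33


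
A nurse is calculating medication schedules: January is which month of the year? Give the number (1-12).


Calendar month order:
1. January <--
2. February
January is month number 1

1


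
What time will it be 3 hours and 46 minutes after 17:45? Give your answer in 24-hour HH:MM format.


Start time: 17:45
Adding: 3 hours 46 minutes
Minutes: 45 + 46 = 91
Minute overflow: 91 >= 60, so carry 1 hour, minutes = 31
Hours: 17 + 3 + 1 = 21
Result: 21:31

21:31


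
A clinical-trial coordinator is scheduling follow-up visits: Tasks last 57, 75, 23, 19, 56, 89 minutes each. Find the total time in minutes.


Durations: 57, 75, 23, 19, 56, 89
Running sum: 57
+ 75 = 132
+ 23 = 155
+ 19 = 174
+ 56 = 230
+ 89 = 319
Total duration: 319 minutes
That is 5 hours and 19 minutes

319


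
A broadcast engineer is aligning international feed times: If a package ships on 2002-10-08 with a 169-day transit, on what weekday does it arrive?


Start: 2002-10-08 (Tuesday)
Step 1 - find target date: add 169 days
  2002-10-08 + 169 days = 2003-03-26
Step 2 - day of week:
  169 mod 7 = 1
  Tuesday + 1 days -> Wednesday
Result: Wednesday (2003-03-26)

Wednesday


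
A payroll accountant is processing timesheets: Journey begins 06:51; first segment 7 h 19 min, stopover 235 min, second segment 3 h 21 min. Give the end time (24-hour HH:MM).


Depart: 06:51
Leg 1: +439 min -> 14:10
Layover: +235 min -> 18:05
Leg 2: +201 min -> 21:26
Total travel: 875 minutes = 14h 35m
Arrival: 21:26

21:26


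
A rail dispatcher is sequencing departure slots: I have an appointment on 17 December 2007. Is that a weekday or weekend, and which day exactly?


Date: 2007-12-17
January 1, 2007 is a Monday
Day of year: 351
Offset from Jan 1: 350 days
350 mod 7 = 0
Result: Monday

Monday


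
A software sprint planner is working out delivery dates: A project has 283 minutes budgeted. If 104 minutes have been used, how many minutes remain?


Total budget: 283 minutes
Time used: 104 minutes
Remaining: 283 - 104 = 179 minutes
Percent used: 36.7%
Percent remaining: 63.3%

179


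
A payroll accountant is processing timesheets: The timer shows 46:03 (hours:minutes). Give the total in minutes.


Hours: 46
Minutes: 3
Convert hours to minutes: 46 x 60 = 2760
Add remaining minutes: 2760 + 3 = 2763

2763


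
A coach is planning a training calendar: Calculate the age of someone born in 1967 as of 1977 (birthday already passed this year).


Birth year: 1967
Current year: 1977
Age = current year - birth year
Age = 1977 - 1967 = 10

10


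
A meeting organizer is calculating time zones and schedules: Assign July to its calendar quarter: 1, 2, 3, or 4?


Month: July (month 7)
Q1: January-March (months 1-3)
Q2: April-June (months 4-6)
Q3: July-September (months 7-9)
Q4: October-December (months 10-12)
Month 7 falls in Q3

3


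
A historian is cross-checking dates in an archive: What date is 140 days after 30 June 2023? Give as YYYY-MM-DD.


Start: 2023-06-30
Adding 140 days
Days remaining in June: 0
After June: 140 days still to add
July 2023: 31 days, 109 remaining
August 2023: 31 days, 78 remaining
September 2023: 30 days, 48 remaining
October 2023: 31 days, 17 remaining
Result: 2023-11-17

2023-11-17


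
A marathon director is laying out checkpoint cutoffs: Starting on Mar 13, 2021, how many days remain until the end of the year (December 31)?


Start: March 13, 2021
End: December 31, 2021
Days left in March: 18
April: 30
May: 31
June: 30
July: 31
... plus remaining months
Sum of remaining months: 275
Total: 18 + 275 = 293

293


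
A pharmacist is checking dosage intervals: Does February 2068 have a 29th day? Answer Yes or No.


Year: 2068
Divisible by 4? 2068 / 4 = 517.0 -> Yes
Divisible by 100? 2068 / 100 = 20.68 -> No
Divisible by 4 but not 100, so it IS a leap year

Yes


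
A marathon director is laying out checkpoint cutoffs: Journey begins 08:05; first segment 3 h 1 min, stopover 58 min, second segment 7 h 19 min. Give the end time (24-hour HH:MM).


Depart: 08:05
Leg 1: +181 min -> 11:06
Layover: +58 min -> 12:04
Leg 2: +439 min -> 19:23
Total travel: 678 minutes = 11h 18m
Arrival: 19:23

19:23


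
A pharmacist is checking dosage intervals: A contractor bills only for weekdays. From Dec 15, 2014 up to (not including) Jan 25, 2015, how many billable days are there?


Start: 2014-12-15 (Monday)
End (exclusive): 2015-01-25 (Sunday)
Total calendar days: 41
Full weeks: 41 // 7 = 5 -> 25 weekdays
Remaining 6 days starting on Monday:
  Mon(w), Tue(w), Wed(w), Thu(w), Fri(w), Sat(-) -> 5 weekdays
Total business days: 25 + 5 = 30

30


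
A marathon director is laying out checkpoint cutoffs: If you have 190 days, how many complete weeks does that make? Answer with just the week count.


Total days: 190
Days per week: 7
Division: 190 / 7 = 27 remainder 1
Complete weeks: 27
Remaining days: 1

27


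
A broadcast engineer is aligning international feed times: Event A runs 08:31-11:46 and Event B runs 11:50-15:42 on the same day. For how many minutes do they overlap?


Interval A: [511, 706] minutes from midnight
Interval B: [710, 942] minutes from midnight
Overlap start = max(511, 710) = 710
Overlap end = min(706, 942) = 706
End <= start, so the intervals do not overlap: 0 minutes

0


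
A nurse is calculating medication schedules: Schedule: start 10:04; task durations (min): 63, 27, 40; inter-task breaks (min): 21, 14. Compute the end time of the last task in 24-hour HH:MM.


Start: 10:04 = 604 min from midnight
  after task 1 (63 min): 11:07
  after break (21 min): 11:28
  after task 2 (27 min): 11:55
  after break (14 min): 12:09
  after task 3 (40 min): 12:49
Total elapsed: 165 minutes
End time: 12:49

12:49


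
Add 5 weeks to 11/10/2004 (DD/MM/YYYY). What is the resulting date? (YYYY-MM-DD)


Start: 2004-10-11
Weeks to add: 5
Convert to days: 5 x 7 = 35 days
Add 35 days to 2004-10-11
Result: 2004-11-15

2004-11-15


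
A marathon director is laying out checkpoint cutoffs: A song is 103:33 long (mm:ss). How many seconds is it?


Minutes: 103
Extra seconds: 33
Seconds per minute: 60
Minutes to seconds: 103 x 60 = 6180
Total: 6180 + 33 = 6213

6213


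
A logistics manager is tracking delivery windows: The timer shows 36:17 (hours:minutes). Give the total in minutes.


Hours: 36
Minutes: 17
Convert hours to minutes: 36 x 60 = 2160
Add remaining minutes: 2160 + 17 = 2177

2177


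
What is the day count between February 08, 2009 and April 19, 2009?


Start date: 2009-02-08
End date: 2009-04-19
Feb 2009: +21 days
Mar 2009: +31 days
Apr 2009: +18 days
Total: 70 days

70


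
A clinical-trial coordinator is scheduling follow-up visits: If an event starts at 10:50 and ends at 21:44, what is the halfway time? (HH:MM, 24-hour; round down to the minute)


Start time: 10:50 = 650 minutes from midnight
End time: 21:44 = 1304 minutes from midnight
Sum: 650 + 1304 = 1954
Midpoint: 1954 / 2 = 977 minutes
Convert: 977 / 60 = 16 hours, 17 minutes
Result: 16:17

16:17


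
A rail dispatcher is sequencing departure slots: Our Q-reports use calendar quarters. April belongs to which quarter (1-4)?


Month: April (month 4)
Q1: January-March (months 1-3)
Q2: April-June (months 4-6)
Q3: July-September (months 7-9)
Q4: October-December (months 10-12)
Month 4 falls in Q2

2


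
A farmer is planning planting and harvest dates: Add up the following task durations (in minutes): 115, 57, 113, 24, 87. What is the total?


Durations: 115, 57, 113, 24, 87
Running sum: 115
+ 57 = 172
+ 113 = 285
+ 24 = 309
+ 87 = 396
Total duration: 396 minutes
That is 6 hours and 36 minutes

396


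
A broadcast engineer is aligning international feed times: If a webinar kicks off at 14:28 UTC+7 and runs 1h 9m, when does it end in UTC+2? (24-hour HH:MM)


Start: 14:28 in UTC+7
Step 1 - add duration:
  minutes: 28 + 9 = 37
  hours: 14 + 1 + 0 = 15
  end in UTC+7: 15:37
Step 2 - convert UTC+7 -> UTC+2:
  offset difference: 2 - (7) = -5 hours
  15 + (-5) = 10 -> mod 24 = 10
Result: 10:37 in UTC+2

10:37


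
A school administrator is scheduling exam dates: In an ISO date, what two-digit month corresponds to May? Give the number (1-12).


Calendar month order:
4. April
5. May <--
6. June
May is month number 5

5


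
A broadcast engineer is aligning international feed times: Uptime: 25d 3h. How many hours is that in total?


Days: 25
Extra hours: 3
Hours per day: 24
Days to hours: 25 x 24 = 600
Total: 600 + 3 = 603

603


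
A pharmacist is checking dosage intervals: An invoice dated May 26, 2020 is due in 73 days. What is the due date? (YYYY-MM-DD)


Start: 2020-05-26
Adding 73 days
Days remaining in May: 5
After May: 68 days still to add
June 2020: 30 days, 38 remaining
July 2020: 31 days, 7 remaining
August 2020 has 31 days, need 7
Result: 2020-08-07

2020-08-07


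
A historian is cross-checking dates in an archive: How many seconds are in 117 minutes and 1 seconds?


Minutes: 117
Seconds: 1
Convert minutes to seconds: 117 x 60 = 7020
Add remaining seconds: 7020 + 1 = 7021

7021


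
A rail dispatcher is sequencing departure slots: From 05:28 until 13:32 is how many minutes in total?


Start time: 05:28 = 328 minutes from midnight
End time: 13:32 = 812 minutes from midnight
Difference: 812 - 328 = 484 minutes
That is 8 hours and 4 minutes

484


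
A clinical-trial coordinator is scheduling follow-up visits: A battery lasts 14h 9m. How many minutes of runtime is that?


Hours: 14
Extra minutes: 9
Minutes per hour: 60
Hours to minutes: 14 x 60 = 840
Total: 840 + 9 = 849

849


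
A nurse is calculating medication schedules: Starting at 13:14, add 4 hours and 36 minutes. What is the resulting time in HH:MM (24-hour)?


Start time: 13:14
Adding: 4 hours 36 minutes
Minutes: 14 + 36 = 50
Hours: 13 + 4 + 0 = 17
Result: 17:50

17:50


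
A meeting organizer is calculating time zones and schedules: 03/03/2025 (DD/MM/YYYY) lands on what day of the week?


Date: 2025-03-03
January 1, 2025 is a Wednesday
Day of year: 62
Offset from Jan 1: 61 days
61 mod 7 = 5
Result: Monday

Monday


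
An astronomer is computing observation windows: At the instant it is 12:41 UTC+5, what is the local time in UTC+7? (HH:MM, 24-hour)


Local time: 12:41 at UTC+5 (offset 5h)
Target zone: UTC+7 (offset 7h)
Difference: 7 - (5) = 2 hours
Calculation: 12 + (2) = 14
Result: 14:41

14:41


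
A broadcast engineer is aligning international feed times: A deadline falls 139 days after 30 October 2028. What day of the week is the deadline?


Start: 2028-10-30 (Monday)
Step 1 - find target date: add 139 days
  2028-10-30 + 139 days = 2029-03-18
Step 2 - day of week:
  139 mod 7 = 6
  Monday + 6 days -> Sunday
Result: Sunday (2029-03-18)

Sunday


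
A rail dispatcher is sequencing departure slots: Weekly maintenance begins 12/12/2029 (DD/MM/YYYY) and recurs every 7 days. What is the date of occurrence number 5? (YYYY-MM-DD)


First occurrence: 2029-12-12 (occurrence 1)
Each occurrence is 7 days after the previous.
Occurrence 5 is 4 weeks after the first.
4 weeks = 28 days
2029-12-12 + 28 days = 2030-01-09

2030-01-09


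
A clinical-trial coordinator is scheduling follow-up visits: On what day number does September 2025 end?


Month: September
Year: 2025
September is a 30-day month
Total: 30 days

30


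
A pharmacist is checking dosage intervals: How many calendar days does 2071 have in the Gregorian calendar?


Year: 2071
Check leap year rules:
Divisible by 4? No
2071 is not a leap year
Days: 365

365


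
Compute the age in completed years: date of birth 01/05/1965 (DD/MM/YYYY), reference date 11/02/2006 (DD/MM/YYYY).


Birth: 1965-05-01
Reference: 2006-02-11
Year difference: 2006 - 1965 = 41
Has birthday (05-01) occurred by 02-11? No
Birthday not yet reached this year -> subtract 1
Age in full years: 40

40


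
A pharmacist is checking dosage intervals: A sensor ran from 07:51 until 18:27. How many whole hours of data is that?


Start: 07:51
End: 18:27
Hour difference: 18 - 7 = 11 hours
Minute difference: 27 - 51 = -24 minutes
Total minutes: 636
Complete hours: 636 / 60 = 10 (remainder 36)

10


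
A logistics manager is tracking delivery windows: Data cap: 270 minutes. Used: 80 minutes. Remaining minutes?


Total budget: 270 minutes
Time used: 80 minutes
Remaining: 270 - 80 = 190 minutes
Percent used: 29.6%
Percent remaining: 70.4%

190


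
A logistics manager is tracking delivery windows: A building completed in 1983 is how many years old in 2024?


Birth year: 1983
Current year: 2024
Age = current year - birth year
Age = 2024 - 1983 = 41

41


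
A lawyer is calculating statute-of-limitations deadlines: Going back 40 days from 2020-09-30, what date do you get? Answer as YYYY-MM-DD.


Start: 2020-09-30
Subtracting 40 days
Days already passed in September: 30
After going back through September: 10 more days to subtract
August 2020 has 31 days, need 10
Result: 2020-08-21

2020-08-21


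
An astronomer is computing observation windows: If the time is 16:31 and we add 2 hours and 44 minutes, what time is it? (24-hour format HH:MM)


Start time: 16:31
Adding: 2 hours 44 minutes
Minutes: 31 + 44 = 75
Minute overflow: 75 >= 60, so carry 1 hour, minutes = 15
Hours: 16 + 2 + 1 = 19
Result: 19:15

19:15


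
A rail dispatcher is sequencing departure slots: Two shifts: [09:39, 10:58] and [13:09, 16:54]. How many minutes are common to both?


Interval A: [579, 658] minutes from midnight
Interval B: [789, 1014] minutes from midnight
Overlap start = max(579, 789) = 789
Overlap end = min(658, 1014) = 658
End <= start, so the intervals do not overlap: 0 minutes

0


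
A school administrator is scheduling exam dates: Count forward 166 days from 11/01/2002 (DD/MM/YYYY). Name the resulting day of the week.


Start: 2002-01-11 (Friday)
Step 1 - find target date: add 166 days
  2002-01-11 + 166 days = 2002-06-26
Step 2 - day of week:
  166 mod 7 = 5
  Friday + 5 days -> Wednesday
Result: Wednesday (2002-06-26)

Wednesday


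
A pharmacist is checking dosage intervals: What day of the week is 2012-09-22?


Date: 2012-09-22
January 1, 2012 is a Sunday
Day of year: 266
Offset from Jan 1: 265 days
265 mod 7 = 6
Result: Saturday

Saturday


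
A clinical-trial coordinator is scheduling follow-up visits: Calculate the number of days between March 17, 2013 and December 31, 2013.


Start: March 17, 2013
End: December 31, 2013
Days left in March: 14
April: 30
May: 31
June: 30
July: 31
... plus remaining months
Sum of remaining months: 275
Total: 14 + 275 = 289

289


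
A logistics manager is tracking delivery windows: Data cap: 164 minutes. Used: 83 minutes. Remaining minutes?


Total budget: 164 minutes
Time used: 83 minutes
Remaining: 164 - 83 = 81 minutes
Percent used: 50.6%
Percent remaining: 49.4%

81


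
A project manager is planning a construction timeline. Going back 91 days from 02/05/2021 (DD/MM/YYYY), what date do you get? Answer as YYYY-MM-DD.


Start: 2021-05-02
Subtracting 91 days
Days already passed in May: 2
After going back through May: 89 more days to subtract
April 2021: 30 days, 59 remaining
March 2021: 31 days, 28 remaining
February 2021 has 28 days, need 28
Result: 2021-01-31

2021-01-31


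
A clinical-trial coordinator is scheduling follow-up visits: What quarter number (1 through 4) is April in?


Month: April (month 4)
Q1: January-March (months 1-3)
Q2: April-June (months 4-6)
Q3: July-September (months 7-9)
Q4: October-December (months 10-12)
Month 4 falls in Q2

2


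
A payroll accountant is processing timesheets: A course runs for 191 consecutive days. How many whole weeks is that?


Total days: 191
Days per week: 7
Division: 191 / 7 = 27 remainder 2
Complete weeks: 27
Remaining days: 2

27


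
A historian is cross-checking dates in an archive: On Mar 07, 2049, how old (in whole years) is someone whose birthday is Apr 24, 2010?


Birth: 2010-04-24
Reference: 2049-03-07
Year difference: 2049 - 2010 = 39
Has birthday (04-24) occurred by 03-07? No
Birthday not yet reached this year -> subtract 1
Age in full years: 38

38


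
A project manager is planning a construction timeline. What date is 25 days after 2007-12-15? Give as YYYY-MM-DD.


Start: 2007-12-15
Adding 25 days
Days remaining in December: 16
After December: 9 days still to add
January 2008 has 31 days, need 9
Result: 2008-01-09

2008-01-09


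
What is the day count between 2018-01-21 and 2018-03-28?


Start date: 2018-01-21
End date: 2018-03-28
Jan 2018: +11 days
Feb 2018: +28 days
Mar 2018: +27 days
Total: 66 days

66


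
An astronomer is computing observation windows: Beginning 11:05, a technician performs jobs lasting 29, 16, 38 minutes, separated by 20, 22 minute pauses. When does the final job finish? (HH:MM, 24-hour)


Start: 11:05 = 665 min from midnight
  after task 1 (29 min): 11:34
  after break (20 min): 11:54
  after task 2 (16 min): 12:10
  after break (22 min): 12:32
  after task 3 (38 min): 13:10
Total elapsed: 125 minutes
End time: 13:10

13:10


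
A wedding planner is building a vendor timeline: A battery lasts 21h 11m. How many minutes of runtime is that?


Hours: 21
Extra minutes: 11
Minutes per hour: 60
Hours to minutes: 21 x 60 = 1260
Total: 1260 + 11 = 1271

1271


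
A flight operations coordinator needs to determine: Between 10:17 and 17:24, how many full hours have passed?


Start: 10:17
End: 17:24
Hour difference: 17 - 10 = 7 hours
Minute difference: 24 - 17 = 7 minutes
Total minutes: 427
Complete hours: 427 / 60 = 7 (remainder 7)

7


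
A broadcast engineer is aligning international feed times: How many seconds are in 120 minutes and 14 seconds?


Minutes: 120
Seconds: 14
Convert minutes to seconds: 120 x 60 = 7200
Add remaining seconds: 7200 + 14 = 7214

7214


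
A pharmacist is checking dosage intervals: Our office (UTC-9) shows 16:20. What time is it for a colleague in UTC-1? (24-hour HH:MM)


Local time: 16:20 at UTC-9 (offset -9h)
Target zone: UTC-1 (offset -1h)
Difference: -1 - (-9) = 8 hours
Calculation: 16 + (8) = 24
Wraparound: (24) mod 24 = 0
Result: 00:20

00:20


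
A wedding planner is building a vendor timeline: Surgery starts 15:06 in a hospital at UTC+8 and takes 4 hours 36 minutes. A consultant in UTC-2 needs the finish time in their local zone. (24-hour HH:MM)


Start: 15:06 in UTC+8
Step 1 - add duration:
  minutes: 6 + 36 = 42
  hours: 15 + 4 + 0 = 19
  end in UTC+8: 19:42
Step 2 - convert UTC+8 -> UTC-2:
  offset difference: -2 - (8) = -10 hours
  19 + (-10) = 9 -> mod 24 = 9
Result: 09:42 in UTC-2

09:42


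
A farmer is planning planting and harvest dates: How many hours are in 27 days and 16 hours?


Days: 27
Extra hours: 16
Hours per day: 24
Days to hours: 27 x 24 = 648
Total: 648 + 16 = 664

664


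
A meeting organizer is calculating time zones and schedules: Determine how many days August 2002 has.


Month: August
Year: 2002
August is a 31-day month
Total: 31 days

31


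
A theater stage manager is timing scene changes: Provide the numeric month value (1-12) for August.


Calendar month order:
7. July
8. August <--
9. September
August is month number 8

8


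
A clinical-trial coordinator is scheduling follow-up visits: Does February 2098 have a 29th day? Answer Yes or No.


Year: 2098
Divisible by 4? 2098 / 4 = 524.5 -> No
Not divisible by 4, so NOT a leap year

No


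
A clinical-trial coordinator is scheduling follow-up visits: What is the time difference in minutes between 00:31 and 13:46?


Start time: 00:31 = 31 minutes from midnight
End time: 13:46 = 826 minutes from midnight
Difference: 826 - 31 = 795 minutes
That is 13 hours and 15 minutes

795


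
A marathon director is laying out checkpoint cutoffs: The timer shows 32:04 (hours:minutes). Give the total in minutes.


Hours: 32
Minutes: 4
Convert hours to minutes: 32 x 60 = 1920
Add remaining minutes: 1920 + 4 = 1924

1924


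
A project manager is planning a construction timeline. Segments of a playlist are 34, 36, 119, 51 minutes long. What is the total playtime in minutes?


Durations: 34, 36, 119, 51
Running sum: 34
+ 36 = 70
+ 119 = 189
+ 51 = 240
Total duration: 240 minutes
That is 4 hours and 0 minutes

240


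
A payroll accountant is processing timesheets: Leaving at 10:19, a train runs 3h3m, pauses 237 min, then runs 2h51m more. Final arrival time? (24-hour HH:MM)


Depart: 10:19
Leg 1: +183 min -> 13:22
Layover: +237 min -> 17:19
Leg 2: +171 min -> 20:10
Total travel: 591 minutes = 9h 51m
Arrival: 20:10

20:10


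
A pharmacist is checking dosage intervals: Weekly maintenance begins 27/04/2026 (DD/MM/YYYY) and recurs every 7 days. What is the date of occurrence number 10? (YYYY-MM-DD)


First occurrence: 2026-04-27 (occurrence 1)
Each occurrence is 7 days after the previous.
Occurrence 10 is 9 weeks after the first.
9 weeks = 63 days
2026-04-27 + 63 days = 2026-06-29

2026-06-29


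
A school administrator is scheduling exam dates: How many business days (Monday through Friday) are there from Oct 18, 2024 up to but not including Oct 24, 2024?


Start: 2024-10-18 (Friday)
End (exclusive): 2024-10-24 (Thursday)
Total calendar days: 6
Full weeks: 6 // 7 = 0 -> 0 weekdays
Remaining 6 days starting on Friday:
  Fri(w), Sat(-), Sun(-), Mon(w), Tue(w), Wed(w) -> 4 weekdays
Total business days: 0 + 4 = 4

4


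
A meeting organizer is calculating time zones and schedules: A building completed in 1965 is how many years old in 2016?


Birth year: 1965
Current year: 2016
Age = current year - birth year
Age = 2016 - 1965 = 51

51


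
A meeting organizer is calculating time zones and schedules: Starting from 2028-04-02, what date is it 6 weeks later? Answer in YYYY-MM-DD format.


Start: 2028-04-02
Weeks to add: 6
Convert to days: 6 x 7 = 42 days
Add 42 days to 2028-04-02
Result: 2028-05-14

2028-05-14


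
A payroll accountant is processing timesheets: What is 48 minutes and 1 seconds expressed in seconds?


Minutes: 48
Extra seconds: 1
Seconds per minute: 60
Minutes to seconds: 48 x 60 = 2880
Total: 2880 + 1 = 2881

2881


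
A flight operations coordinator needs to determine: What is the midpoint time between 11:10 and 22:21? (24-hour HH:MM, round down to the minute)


Start time: 11:10 = 670 minutes from midnight
End time: 22:21 = 1341 minutes from midnight
Sum: 670 + 1341 = 2011
Midpoint: 2011 / 2 = 1005 minutes
Convert: 1005 / 60 = 16 hours, 45 minutes
Result: 16:45

16:45


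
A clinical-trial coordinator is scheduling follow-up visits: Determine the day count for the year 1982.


Year: 1982
Check leap year rules:
Divisible by 4? No
1982 is not a leap year
Days: 365

365


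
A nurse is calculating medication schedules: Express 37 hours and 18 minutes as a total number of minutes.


Hours: 37
Extra minutes: 18
Minutes per hour: 60
Hours to minutes: 37 x 60 = 2220
Total: 2220 + 18 = 2238

2238


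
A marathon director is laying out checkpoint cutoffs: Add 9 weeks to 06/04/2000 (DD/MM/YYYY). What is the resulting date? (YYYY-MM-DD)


Start: 2000-04-06
Weeks to add: 9
Convert to days: 9 x 7 = 63 days
Add 63 days to 2000-04-06
Result: 2000-06-08

2000-06-08


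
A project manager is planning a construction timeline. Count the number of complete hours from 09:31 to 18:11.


Start: 09:31
End: 18:11
Hour difference: 18 - 9 = 9 hours
Minute difference: 11 - 31 = -20 minutes
Total minutes: 520
Complete hours: 520 / 60 = 8 (remainder 40)

8


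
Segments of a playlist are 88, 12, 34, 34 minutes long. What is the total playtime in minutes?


Durations: 88, 12, 34, 34
Running sum: 88
+ 12 = 100
+ 34 = 134
+ 34 = 168
Total duration: 168 minutes
That is 2 hours and 48 minutes

168


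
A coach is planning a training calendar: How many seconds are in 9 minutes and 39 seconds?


Minutes: 9
Seconds: 39
Convert minutes to seconds: 9 x 60 = 540
Add remaining seconds: 540 + 39 = 579

579


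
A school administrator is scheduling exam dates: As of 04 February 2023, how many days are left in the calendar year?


Start: February 04, 2023
End: December 31, 2023
Days left in February: 24
March: 31
April: 30
May: 31
June: 30
... plus remaining months
Sum of remaining months: 306
Total: 24 + 306 = 330

330


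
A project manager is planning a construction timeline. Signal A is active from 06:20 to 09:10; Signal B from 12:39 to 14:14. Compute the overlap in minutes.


Interval A: [380, 550] minutes from midnight
Interval B: [759, 854] minutes from midnight
Overlap start = max(380, 759) = 759
Overlap end = min(550, 854) = 550
End <= start, so the intervals do not overlap: 0 minutes

0


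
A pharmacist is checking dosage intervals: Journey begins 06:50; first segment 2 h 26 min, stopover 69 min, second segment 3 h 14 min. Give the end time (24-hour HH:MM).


Depart: 06:50
Leg 1: +146 min -> 09:16
Layover: +69 min -> 10:25
Leg 2: +194 min -> 13:39
Total travel: 409 minutes = 6h 49m
Arrival: 13:39

13:39


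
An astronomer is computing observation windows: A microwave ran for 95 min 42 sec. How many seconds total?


Minutes: 95
Extra seconds: 42
Seconds per minute: 60
Minutes to seconds: 95 x 60 = 5700
Total: 5700 + 42 = 5742

5742


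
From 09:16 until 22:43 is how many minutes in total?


Start time: 09:16 = 556 minutes from midnight
End time: 22:43 = 1363 minutes from midnight
Difference: 1363 - 556 = 807 minutes
That is 13 hours and 27 minutes

807


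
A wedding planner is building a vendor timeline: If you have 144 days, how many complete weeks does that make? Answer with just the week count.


Total days: 144
Days per week: 7
Division: 144 / 7 = 20 remainder 4
Complete weeks: 20
Remaining days: 4

20


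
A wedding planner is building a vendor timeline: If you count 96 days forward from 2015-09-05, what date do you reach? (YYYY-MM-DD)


Start: 2015-09-05
Adding 96 days
Days remaining in September: 25
After September: 71 days still to add
October 2015: 31 days, 40 remaining
November 2015: 30 days, 10 remaining
December 2015 has 31 days, need 10
Result: 2015-12-10

2015-12-10


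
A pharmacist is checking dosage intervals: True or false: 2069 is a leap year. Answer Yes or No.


Year: 2069
Divisible by 4? 2069 / 4 = 517.25 -> No
Not divisible by 4, so NOT a leap year

No


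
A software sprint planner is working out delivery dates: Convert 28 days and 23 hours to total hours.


Days: 28
Extra hours: 23
Hours per day: 24
Days to hours: 28 x 24 = 672
Total: 672 + 23 = 695

695


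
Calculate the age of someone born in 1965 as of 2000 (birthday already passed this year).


Birth year: 1965
Current year: 2000
Age = current year - birth year
Age = 2000 - 1965 = 35

35


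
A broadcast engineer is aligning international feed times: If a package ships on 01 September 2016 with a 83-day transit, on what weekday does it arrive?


Start: 2016-09-01 (Thursday)
Step 1 - find target date: add 83 days
  2016-09-01 + 83 days = 2016-11-23
Step 2 - day of week:
  83 mod 7 = 6
  Thursday + 6 days -> Wednesday
Result: Wednesday (2016-11-23)

Wednesday


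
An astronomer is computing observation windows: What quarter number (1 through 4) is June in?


Month: June (month 6)
Q1: January-March (months 1-3)
Q2: April-June (months 4-6)
Q3: July-September (months 7-9)
Q4: October-December (months 10-12)
Month 6 falls in Q2

2


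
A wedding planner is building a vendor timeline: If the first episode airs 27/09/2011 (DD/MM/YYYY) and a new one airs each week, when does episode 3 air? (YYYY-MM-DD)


First occurrence: 2011-09-27 (occurrence 1)
Each occurrence is 7 days after the previous.
Occurrence 3 is 2 weeks after the first.
2 weeks = 14 days
2011-09-27 + 14 days = 2011-10-11

2011-10-11


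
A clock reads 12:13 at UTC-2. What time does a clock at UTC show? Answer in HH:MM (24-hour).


Local time: 12:13 at UTC-2 (offset -2h)
Target zone: UTC (offset 0h)
Difference: 0 - (-2) = 2 hours
Calculation: 12 + (2) = 14
Result: 14:13

14:13


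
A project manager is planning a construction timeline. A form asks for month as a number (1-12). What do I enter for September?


Calendar month order:
8. August
9. September <--
10. October
September is month number 9

9


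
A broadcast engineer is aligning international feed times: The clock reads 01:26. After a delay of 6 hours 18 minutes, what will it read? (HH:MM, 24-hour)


Start time: 01:26
Adding: 6 hours 18 minutes
Minutes: 26 + 18 = 44
Hours: 1 + 6 + 0 = 7
Result: 07:44

07:44


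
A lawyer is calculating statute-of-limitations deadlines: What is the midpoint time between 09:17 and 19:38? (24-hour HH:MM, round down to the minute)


Start time: 09:17 = 557 minutes from midnight
End time: 19:38 = 1178 minutes from midnight
Sum: 557 + 1178 = 1735
Midpoint: 1735 / 2 = 867 minutes
Convert: 867 / 60 = 14 hours, 27 minutes
Result: 14:27

14:27


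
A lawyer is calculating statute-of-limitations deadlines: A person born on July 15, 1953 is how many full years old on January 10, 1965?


Birth: 1953-07-15
Reference: 1965-01-10
Year difference: 1965 - 1953 = 12
Has birthday (07-15) occurred by 01-10? No
Birthday not yet reached this year -> subtract 1
Age in full years: 11

11


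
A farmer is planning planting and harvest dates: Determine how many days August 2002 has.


Month: August
Year: 2002
August is a 31-day month
Total: 31 days

31


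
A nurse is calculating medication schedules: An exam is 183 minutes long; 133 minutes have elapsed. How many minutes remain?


Total budget: 183 minutes
Time used: 133 minutes
Remaining: 183 - 133 = 50 minutes
Percent used: 72.7%
Percent remaining: 27.3%

50


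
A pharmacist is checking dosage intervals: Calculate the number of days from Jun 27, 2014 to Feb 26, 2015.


Start date: 2014-06-27
End date: 2015-02-26
Jun 2014: +4 days
Jul 2014: +31 days
Aug 2014: +31 days
... (6 more months)
Total: 244 days

244


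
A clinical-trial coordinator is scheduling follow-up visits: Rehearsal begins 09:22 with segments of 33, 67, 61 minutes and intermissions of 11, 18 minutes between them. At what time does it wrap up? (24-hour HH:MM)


Start: 09:22 = 562 min from midnight
  after task 1 (33 min): 09:55
  after break (11 min): 10:06
  after task 2 (67 min): 11:13
  after break (18 min): 11:31
  after task 3 (61 min): 12:32
Total elapsed: 190 minutes
End time: 12:32

12:32


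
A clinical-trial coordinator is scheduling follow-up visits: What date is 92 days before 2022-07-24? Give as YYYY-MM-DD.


Start: 2022-07-24
Subtracting 92 days
Days already passed in July: 24
After going back through July: 68 more days to subtract
June 2022: 30 days, 38 remaining
May 2022: 31 days, 7 remaining
April 2022 has 30 days, need 7
Result: 2022-04-23

2022-04-23


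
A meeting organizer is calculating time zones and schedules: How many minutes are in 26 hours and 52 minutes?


Hours: 26
Minutes: 52
Convert hours to minutes: 26 x 60 = 1560
Add remaining minutes: 1560 + 52 = 1612

1612


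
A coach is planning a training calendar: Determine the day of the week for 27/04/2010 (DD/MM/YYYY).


Date: 2010-04-27
January 1, 2010 is a Friday
Day of year: 117
Offset from Jan 1: 116 days
116 mod 7 = 4
Result: Tuesday

Tuesday


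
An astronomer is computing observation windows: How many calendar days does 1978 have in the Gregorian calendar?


Year: 1978
Check leap year rules:
Divisible by 4? No
1978 is not a leap year
Days: 365

365


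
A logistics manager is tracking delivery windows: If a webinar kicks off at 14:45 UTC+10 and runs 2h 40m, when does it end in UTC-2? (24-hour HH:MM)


Start: 14:45 in UTC+10
Step 1 - add duration:
  minutes: 45 + 40 = 85 (carry 1h)
  hours: 14 + 2 + 1 = 17
  end in UTC+10: 17:25
Step 2 - convert UTC+10 -> UTC-2:
  offset difference: -2 - (10) = -12 hours
  17 + (-12) = 5 -> mod 24 = 5
Result: 05:25 in UTC-2

05:25


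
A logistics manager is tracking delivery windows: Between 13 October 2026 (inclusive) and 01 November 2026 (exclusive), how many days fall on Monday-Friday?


Start: 2026-10-13 (Tuesday)
End (exclusive): 2026-11-01 (Sunday)
Total calendar days: 19
Full weeks: 19 // 7 = 2 -> 10 weekdays
Remaining 5 days starting on Tuesday:
  Tue(w), Wed(w), Thu(w), Fri(w), Sat(-) -> 4 weekdays
Total business days: 10 + 4 = 14

14


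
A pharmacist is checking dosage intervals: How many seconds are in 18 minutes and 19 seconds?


Minutes: 18
Extra seconds: 19
Seconds per minute: 60
Minutes to seconds: 18 x 60 = 1080
Total: 1080 + 19 = 1099

1099


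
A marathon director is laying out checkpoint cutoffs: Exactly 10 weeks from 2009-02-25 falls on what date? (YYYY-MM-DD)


Start: 2009-02-25
Weeks to add: 10
Convert to days: 10 x 7 = 70 days
Add 70 days to 2009-02-25
Result: 2009-05-06

2009-05-06


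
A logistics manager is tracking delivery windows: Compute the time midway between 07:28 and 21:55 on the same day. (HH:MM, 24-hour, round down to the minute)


Start time: 07:28 = 448 minutes from midnight
End time: 21:55 = 1315 minutes from midnight
Sum: 448 + 1315 = 1763
Midpoint: 1763 / 2 = 881 minutes
Convert: 881 / 60 = 14 hours, 41 minutes
Result: 14:41

14:41
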